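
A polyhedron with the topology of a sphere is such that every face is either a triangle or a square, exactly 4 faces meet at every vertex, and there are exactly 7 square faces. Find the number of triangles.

Let x be the number of triangles; then F = 7 + x.
Edge–face incidences: 2E = 4·7 + 3·x = 28 + 3x.
Every vertex has degree 4, so 4V = 2E.
Euler: V − E + F = 2 ⇒ (2E)/4 − E + (7 + x) = 2.
Multiply by 8: 2·(2E) − 4·(2E) + 8·(7 + x) = 16, i.e. 56 + 8x − 2·(28 + 3x) = 16.
Collecting terms: 2x = 16, so x = 8.
Then 2E = 28 + 3·8 = 52, so E = 26, V = 2E/4 = 13, F = 7 + 8 = 15.

8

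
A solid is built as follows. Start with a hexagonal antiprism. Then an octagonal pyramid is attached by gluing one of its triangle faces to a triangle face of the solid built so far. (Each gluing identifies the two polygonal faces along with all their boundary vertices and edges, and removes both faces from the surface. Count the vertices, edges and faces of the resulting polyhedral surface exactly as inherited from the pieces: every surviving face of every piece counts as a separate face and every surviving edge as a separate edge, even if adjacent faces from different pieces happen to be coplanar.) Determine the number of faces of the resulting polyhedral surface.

A hexagonal antiprism: V=12, E=24, F=14.
Attach an octagonal pyramid (V=9, E=16, F=9) along a 3-gon: merge 3 vertices and 3 edges, delete both glued faces → V=18, E=37, F=21.
Check: V − E + F = 18 − 37 + 21 = 2.

21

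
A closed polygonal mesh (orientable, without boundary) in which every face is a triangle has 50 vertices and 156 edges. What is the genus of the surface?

2

Every face is a triangle and each edge borders two faces, so 3F = 2·156, giving F = 104.
χ = V − E + F = 50 − 156 + 104 = -2.
For a closed orientable surface χ = 2 − 2g, so g = (2 − (-2))/2 = 2.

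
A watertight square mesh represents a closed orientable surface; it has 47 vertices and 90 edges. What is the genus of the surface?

Every face is a square and each edge borders two faces, so 4F = 2·90, giving F = 45.
χ = V − E + F = 47 − 90 + 45 = 2.
For a closed orientable surface χ = 2 − 2g, so g = (2 − (2))/2 = 0.

0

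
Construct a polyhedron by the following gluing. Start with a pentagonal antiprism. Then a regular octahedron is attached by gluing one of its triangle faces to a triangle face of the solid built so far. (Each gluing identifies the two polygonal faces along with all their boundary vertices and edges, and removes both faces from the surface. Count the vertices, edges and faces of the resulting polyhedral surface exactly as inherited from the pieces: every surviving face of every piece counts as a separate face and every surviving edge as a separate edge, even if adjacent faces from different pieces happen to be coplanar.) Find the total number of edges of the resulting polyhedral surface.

29

A pentagonal antiprism: V=10, E=20, F=12.
Attach a regular octahedron (V=6, E=12, F=8) along a 3-gon: merge 3 vertices and 3 edges, delete both glued faces → V=13, E=29, F=18.
Check: V − E + F = 13 − 29 + 18 = 2.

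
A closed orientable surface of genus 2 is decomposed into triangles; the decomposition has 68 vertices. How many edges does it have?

210

χ = 2 − 2·2 = -2, and every face is a triangle so 3F = 2E.
V − E + F = -2 with E = 3F/2 gives 68 − (3/2 − 1)·F = -2, so F = 140 and E = 210.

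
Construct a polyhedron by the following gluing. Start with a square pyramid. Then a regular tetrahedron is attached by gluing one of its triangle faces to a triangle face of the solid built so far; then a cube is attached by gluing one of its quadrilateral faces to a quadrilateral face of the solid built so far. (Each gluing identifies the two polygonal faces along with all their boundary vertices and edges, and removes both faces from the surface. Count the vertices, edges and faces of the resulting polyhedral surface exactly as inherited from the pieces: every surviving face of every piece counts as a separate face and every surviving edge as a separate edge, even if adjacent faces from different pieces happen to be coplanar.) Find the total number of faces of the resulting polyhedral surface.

A square pyramid: V=5, E=8, F=5.
Attach a regular tetrahedron (V=4, E=6, F=4) along a 3-gon: merge 3 vertices and 3 edges, delete both glued faces → V=6, E=11, F=7.
Attach a cube (V=8, E=12, F=6) along a 4-gon: merge 4 vertices and 4 edges, delete both glued faces → V=10, E=19, F=11.
Check: V − E + F = 10 − 19 + 11 = 2.

11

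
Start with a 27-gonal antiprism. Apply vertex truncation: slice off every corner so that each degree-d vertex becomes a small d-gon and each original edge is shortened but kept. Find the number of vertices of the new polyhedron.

216

The base solid has V = 54, E = 108, F = 56.
Truncation replaces each original edge-end by a new vertex, so V′ = 2E = 216.
Each original edge survives, and each old vertex of degree d contributes d new edges; summing degrees gives Σd = 2E, so E′ = E + 2E = 3E = 324.
Each original face survives and each original vertex becomes one new face: F′ = F + V = 110.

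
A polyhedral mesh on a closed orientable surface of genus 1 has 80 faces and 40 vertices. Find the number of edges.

For a closed orientable surface of genus 1, χ = 2 − 2·1 = 0.
E = V + F − (0) = 40 + 80 − (0) = 120.

120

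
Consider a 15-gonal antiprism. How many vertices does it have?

30

An antiprism on an n-gon has two n-gon caps and 2n triangles: V = 2·15 = 30, E = 4·15 = 60, F = 2·15 + 2 = 32.
Check: V − E + F = 30 − 60 + 32 = 2.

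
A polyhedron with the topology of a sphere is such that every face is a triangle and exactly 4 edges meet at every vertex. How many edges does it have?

Each face has 3 edges and each edge borders two faces, so 2E = 3F.
Each vertex has degree 4, so 4V = 2E and hence V = 3F/4.
Euler: V − E + F = 2 ⇒ (3F/4) − (3F/2) + F = 2.
Multiply by 8: (6 − 12 + 8)F = 16, i.e. 2F = 16.
So F = 8, E = 3·8/2 = 12, V = 3·8/4 = 6.

12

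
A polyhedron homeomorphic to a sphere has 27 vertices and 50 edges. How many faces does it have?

Here V − E + F = 2.
F = 2 − V + E = 2 − 27 + 50 = 25.

25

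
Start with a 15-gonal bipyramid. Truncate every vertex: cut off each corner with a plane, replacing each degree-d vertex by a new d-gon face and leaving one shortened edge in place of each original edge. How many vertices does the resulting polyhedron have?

90

The base solid has V = 17, E = 45, F = 30.
Truncation replaces each original edge-end by a new vertex, so V′ = 2E = 90.
Each original edge survives, and each old vertex of degree d contributes d new edges; summing degrees gives Σd = 2E, so E′ = E + 2E = 3E = 135.
Each original face survives and each original vertex becomes one new face: F′ = F + V = 47.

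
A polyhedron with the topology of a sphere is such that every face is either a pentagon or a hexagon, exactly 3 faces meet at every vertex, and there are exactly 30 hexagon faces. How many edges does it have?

120

Let x be the number of pentagons; then F = 30 + x.
Edge–face incidences: 2E = 6·30 + 5·x = 180 + 5x.
Every vertex has degree 3, so 3V = 2E.
Euler: V − E + F = 2 ⇒ (2E)/3 − E + (30 + x) = 2.
Multiply by 6: 2·(2E) − 3·(2E) + 6·(30 + x) = 12, i.e. 180 + 6x − (180 + 5x) = 12.
Collecting terms: x = 12.
Then 2E = 180 + 5·12 = 240, so E = 120, V = 2E/3 = 80, F = 30 + 12 = 42.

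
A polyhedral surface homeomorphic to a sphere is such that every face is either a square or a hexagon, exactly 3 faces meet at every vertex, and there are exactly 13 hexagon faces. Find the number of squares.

Let x be the number of squares; then F = 13 + x.
Edge–face incidences: 2E = 6·13 + 4·x = 78 + 4x.
Every vertex has degree 3, so 3V = 2E.
Euler: V − E + F = 2 ⇒ (2E)/3 − E + (13 + x) = 2.
Multiply by 6: 2·(2E) − 3·(2E) + 6·(13 + x) = 12, i.e. 78 + 6x − (78 + 4x) = 12.
Collecting terms: 2x = 12, so x = 6.
Then 2E = 78 + 4·6 = 102, so E = 51, V = 2E/3 = 34, F = 13 + 6 = 19.

6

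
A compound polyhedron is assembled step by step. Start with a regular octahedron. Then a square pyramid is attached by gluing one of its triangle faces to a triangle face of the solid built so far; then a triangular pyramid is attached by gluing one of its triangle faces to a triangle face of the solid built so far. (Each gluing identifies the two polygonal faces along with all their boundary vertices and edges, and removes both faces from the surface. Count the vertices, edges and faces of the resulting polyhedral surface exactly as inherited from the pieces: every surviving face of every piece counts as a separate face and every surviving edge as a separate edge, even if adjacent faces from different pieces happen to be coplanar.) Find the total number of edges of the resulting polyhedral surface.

20

A regular octahedron: V=6, E=12, F=8.
Attach a square pyramid (V=5, E=8, F=5) along a 3-gon: merge 3 vertices and 3 edges, delete both glued faces → V=8, E=17, F=11.
Attach a triangular pyramid (V=4, E=6, F=4) along a 3-gon: merge 3 vertices and 3 edges, delete both glued faces → V=9, E=20, F=13.
Check: V − E + F = 9 − 20 + 13 = 2.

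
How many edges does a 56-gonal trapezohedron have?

224

The n-trapezohedron (dual of the n-antiprism) has V = 2·56 + 2 = 114, E = 4·56 = 224, F = 2·56 = 112.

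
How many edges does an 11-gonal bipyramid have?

33

A bipyramid over an n-gon has 2n triangular faces and n + 2 vertices: V = 11 + 2 = 13, E = 3·11 = 33, F = 2·11 = 22.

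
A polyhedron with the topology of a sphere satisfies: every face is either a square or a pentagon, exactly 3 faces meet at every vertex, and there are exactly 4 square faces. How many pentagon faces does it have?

4

Let x be the number of pentagons; then F = 4 + x.
Edge–face incidences: 2E = 4·4 + 5·x = 16 + 5x.
Every vertex has degree 3, so 3V = 2E.
Euler: V − E + F = 2 ⇒ (2E)/3 − E + (4 + x) = 2.
Multiply by 6: 2·(2E) − 3·(2E) + 6·(4 + x) = 12, i.e. 24 + 6x − (16 + 5x) = 12.
Collecting terms: x + 8 = 12, so x = 4.
Then 2E = 16 + 5·4 = 36, so E = 18, V = 2E/3 = 12, F = 4 + 4 = 8.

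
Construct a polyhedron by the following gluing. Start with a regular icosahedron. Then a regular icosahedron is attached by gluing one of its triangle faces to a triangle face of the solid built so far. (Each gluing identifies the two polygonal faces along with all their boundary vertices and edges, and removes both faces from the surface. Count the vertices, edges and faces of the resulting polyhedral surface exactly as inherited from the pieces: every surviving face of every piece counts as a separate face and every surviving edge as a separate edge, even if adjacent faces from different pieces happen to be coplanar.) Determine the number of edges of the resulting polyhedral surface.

A regular icosahedron: V=12, E=30, F=20.
Attach a regular icosahedron (V=12, E=30, F=20) along a 3-gon: merge 3 vertices and 3 edges, delete both glued faces → V=21, E=57, F=38.
Check: V − E + F = 21 − 57 + 38 = 2.

57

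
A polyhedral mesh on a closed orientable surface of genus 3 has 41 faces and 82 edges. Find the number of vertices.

For a closed orientable surface of genus 3, χ = 2 − 2·3 = -4.
V = -4 + E − F = -4 + 82 − 41 = 37.

37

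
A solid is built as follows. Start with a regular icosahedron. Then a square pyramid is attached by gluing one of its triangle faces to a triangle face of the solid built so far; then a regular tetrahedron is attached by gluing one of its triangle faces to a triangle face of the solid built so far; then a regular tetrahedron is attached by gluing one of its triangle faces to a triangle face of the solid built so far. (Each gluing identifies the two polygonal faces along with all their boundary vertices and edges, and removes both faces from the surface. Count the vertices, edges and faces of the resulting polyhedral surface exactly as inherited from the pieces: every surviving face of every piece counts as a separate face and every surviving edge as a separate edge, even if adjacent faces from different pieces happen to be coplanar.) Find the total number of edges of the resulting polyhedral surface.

A regular icosahedron: V=12, E=30, F=20.
Attach a square pyramid (V=5, E=8, F=5) along a 3-gon: merge 3 vertices and 3 edges, delete both glued faces → V=14, E=35, F=23.
Attach a regular tetrahedron (V=4, E=6, F=4) along a 3-gon: merge 3 vertices and 3 edges, delete both glued faces → V=15, E=38, F=25.
Attach a regular tetrahedron (V=4, E=6, F=4) along a 3-gon: merge 3 vertices and 3 edges, delete both glued faces → V=16, E=41, F=27.
Check: V − E + F = 16 − 41 + 27 = 2.

41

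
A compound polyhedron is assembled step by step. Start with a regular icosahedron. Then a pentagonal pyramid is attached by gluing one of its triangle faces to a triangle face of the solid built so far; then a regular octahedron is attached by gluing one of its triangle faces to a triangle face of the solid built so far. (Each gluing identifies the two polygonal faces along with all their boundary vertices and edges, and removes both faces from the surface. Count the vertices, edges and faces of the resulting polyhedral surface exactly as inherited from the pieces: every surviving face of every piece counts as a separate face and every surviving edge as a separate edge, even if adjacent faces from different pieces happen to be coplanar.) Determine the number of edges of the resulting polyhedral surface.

A regular icosahedron: V=12, E=30, F=20.
Attach a pentagonal pyramid (V=6, E=10, F=6) along a 3-gon: merge 3 vertices and 3 edges, delete both glued faces → V=15, E=37, F=24.
Attach a regular octahedron (V=6, E=12, F=8) along a 3-gon: merge 3 vertices and 3 edges, delete both glued faces → V=18, E=46, F=30.
Check: V − E + F = 18 − 46 + 30 = 2.

46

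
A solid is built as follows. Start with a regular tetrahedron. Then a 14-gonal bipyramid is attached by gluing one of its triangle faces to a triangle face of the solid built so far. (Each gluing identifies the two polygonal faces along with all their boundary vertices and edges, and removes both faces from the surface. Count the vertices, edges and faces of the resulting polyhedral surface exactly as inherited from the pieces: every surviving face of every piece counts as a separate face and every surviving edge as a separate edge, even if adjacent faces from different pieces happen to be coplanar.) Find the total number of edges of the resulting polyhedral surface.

45

A regular tetrahedron: V=4, E=6, F=4.
Attach a 14-gonal bipyramid (V=16, E=42, F=28) along a 3-gon: merge 3 vertices and 3 edges, delete both glued faces → V=17, E=45, F=30.
Check: V − E + F = 17 − 45 + 30 = 2.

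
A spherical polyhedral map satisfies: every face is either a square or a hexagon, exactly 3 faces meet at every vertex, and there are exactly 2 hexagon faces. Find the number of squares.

6

Let x be the number of squares; then F = 2 + x.
Edge–face incidences: 2E = 6·2 + 4·x = 12 + 4x.
Every vertex has degree 3, so 3V = 2E.
Euler: V − E + F = 2 ⇒ (2E)/3 − E + (2 + x) = 2.
Multiply by 6: 2·(2E) − 3·(2E) + 6·(2 + x) = 12, i.e. 12 + 6x − (12 + 4x) = 12.
Collecting terms: 2x = 12, so x = 6.
Then 2E = 12 + 4·6 = 36, so E = 18, V = 2E/3 = 12, F = 2 + 6 = 8.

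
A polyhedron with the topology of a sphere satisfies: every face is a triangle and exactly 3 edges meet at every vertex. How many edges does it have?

Each face has 3 edges and each edge borders two faces, so 2E = 3F.
Each vertex has degree 3, so 3V = 2E and hence V = 3F/3.
Euler: V − E + F = 2 ⇒ (3F/3) − (3F/2) + F = 2.
Multiply by 6: (6 − 9 + 6)F = 12, i.e. 3F = 12.
So F = 4, E = 3·4/2 = 6, V = 3·4/3 = 4.

6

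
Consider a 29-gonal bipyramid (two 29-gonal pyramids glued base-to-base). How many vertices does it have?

A bipyramid over an n-gon has 2n triangular faces and n + 2 vertices: V = 29 + 2 = 31, E = 3·29 = 87, F = 2·29 = 58.

31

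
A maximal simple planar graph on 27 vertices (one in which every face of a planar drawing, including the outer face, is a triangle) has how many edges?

75

In a plane triangulation 3F = 2E and V − E + F = 2, so E = 3V − 6 = 3·27 − 6 = 75.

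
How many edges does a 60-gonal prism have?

180

A prism on an n-gon has two n-gon bases and n rectangular sides: V = 2·60 = 120, E = 3·60 = 180, F = 60 + 2 = 62.
Check: V − E + F = 120 − 180 + 62 = 2.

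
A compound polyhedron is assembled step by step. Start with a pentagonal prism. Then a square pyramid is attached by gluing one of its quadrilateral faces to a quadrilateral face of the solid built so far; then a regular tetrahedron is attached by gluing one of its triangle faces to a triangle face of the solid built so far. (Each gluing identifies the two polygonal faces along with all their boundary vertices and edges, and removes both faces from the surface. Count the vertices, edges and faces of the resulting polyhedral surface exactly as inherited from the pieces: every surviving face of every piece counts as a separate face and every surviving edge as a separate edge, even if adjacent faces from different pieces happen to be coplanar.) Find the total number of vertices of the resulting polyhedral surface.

A pentagonal prism: V=10, E=15, F=7.
Attach a square pyramid (V=5, E=8, F=5) along a 4-gon: merge 4 vertices and 4 edges, delete both glued faces → V=11, E=19, F=10.
Attach a regular tetrahedron (V=4, E=6, F=4) along a 3-gon: merge 3 vertices and 3 edges, delete both glued faces → V=12, E=22, F=12.
Check: V − E + F = 12 − 22 + 12 = 2.

12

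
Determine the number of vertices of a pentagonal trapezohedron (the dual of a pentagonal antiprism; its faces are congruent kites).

12

The n-trapezohedron (dual of the n-antiprism) has V = 2·5 + 2 = 12, E = 4·5 = 20, F = 2·5 = 10.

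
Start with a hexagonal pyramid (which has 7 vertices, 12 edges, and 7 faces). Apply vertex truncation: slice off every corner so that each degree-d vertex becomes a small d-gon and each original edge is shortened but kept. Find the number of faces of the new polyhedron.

14

Truncation replaces each original edge-end by a new vertex, so V′ = 2E = 24.
Each original edge survives, and each old vertex of degree d contributes d new edges; summing degrees gives Σd = 2E, so E′ = E + 2E = 3E = 36.
Each original face survives and each original vertex becomes one new face: F′ = F + V = 14.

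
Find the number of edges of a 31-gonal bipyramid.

93

A bipyramid over an n-gon has 2n triangular faces and n + 2 vertices: V = 31 + 2 = 33, E = 3·31 = 93, F = 2·31 = 62.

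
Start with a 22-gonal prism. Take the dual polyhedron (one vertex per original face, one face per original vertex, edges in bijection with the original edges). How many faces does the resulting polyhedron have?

The base solid has V = 44, E = 66, F = 24.
The dual swaps V and F and preserves E: V′ = F = 24, E′ = E = 66, F′ = V = 44.

44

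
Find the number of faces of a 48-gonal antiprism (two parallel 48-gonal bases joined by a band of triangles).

98

An antiprism on an n-gon has two n-gon caps and 2n triangles: V = 2·48 = 96, E = 4·48 = 192, F = 2·48 + 2 = 98.
Check: V − E + F = 96 − 192 + 98 = 2.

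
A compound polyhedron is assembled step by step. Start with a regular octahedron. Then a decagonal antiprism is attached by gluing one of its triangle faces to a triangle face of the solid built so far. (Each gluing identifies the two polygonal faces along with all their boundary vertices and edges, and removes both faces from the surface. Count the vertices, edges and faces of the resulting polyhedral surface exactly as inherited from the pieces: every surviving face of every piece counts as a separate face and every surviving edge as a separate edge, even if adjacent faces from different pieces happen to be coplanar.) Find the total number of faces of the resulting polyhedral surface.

A regular octahedron: V=6, E=12, F=8.
Attach a decagonal antiprism (V=20, E=40, F=22) along a 3-gon: merge 3 vertices and 3 edges, delete both glued faces → V=23, E=49, F=28.
Check: V − E + F = 23 − 49 + 28 = 2.

28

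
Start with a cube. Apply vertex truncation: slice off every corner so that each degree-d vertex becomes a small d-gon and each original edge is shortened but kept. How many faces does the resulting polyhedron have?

The base solid has V = 8, E = 12, F = 6.
Truncation replaces each original edge-end by a new vertex, so V′ = 2E = 24.
Each original edge survives, and each old vertex of degree d contributes d new edges; summing degrees gives Σd = 2E, so E′ = E + 2E = 3E = 36.
Each original face survives and each original vertex becomes one new face: F′ = F + V = 14.

14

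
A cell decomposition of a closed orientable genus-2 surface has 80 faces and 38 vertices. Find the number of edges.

120

For a closed orientable surface of genus 2, χ = 2 − 2·2 = -2.
E = V + F − (-2) = 38 + 80 − (-2) = 120.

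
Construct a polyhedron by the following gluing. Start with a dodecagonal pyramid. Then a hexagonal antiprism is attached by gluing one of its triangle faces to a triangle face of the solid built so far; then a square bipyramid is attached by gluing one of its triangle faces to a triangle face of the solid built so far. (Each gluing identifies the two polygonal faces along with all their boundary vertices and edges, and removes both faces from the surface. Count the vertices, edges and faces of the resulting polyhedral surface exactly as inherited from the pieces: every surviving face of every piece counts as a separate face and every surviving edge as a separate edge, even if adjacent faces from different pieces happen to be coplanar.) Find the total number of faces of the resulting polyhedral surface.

31

A dodecagonal pyramid: V=13, E=24, F=13.
Attach a hexagonal antiprism (V=12, E=24, F=14) along a 3-gon: merge 3 vertices and 3 edges, delete both glued faces → V=22, E=45, F=25.
Attach a square bipyramid (V=6, E=12, F=8) along a 3-gon: merge 3 vertices and 3 edges, delete both glued faces → V=25, E=54, F=31.
Check: V − E + F = 25 − 54 + 31 = 2.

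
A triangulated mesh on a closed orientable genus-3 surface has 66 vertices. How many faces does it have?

140

χ = 2 − 2·3 = -4, and every face is a triangle so 3F = 2E.
V − E + F = -4 with E = 3F/2 gives 66 − (3/2 − 1)·F = -4, so F = 140 and E = 210.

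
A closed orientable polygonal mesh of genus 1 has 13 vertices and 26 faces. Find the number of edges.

39

For a closed orientable surface of genus 1, χ = 2 − 2·1 = 0.
E = V + F − (0) = 13 + 26 − (0) = 39.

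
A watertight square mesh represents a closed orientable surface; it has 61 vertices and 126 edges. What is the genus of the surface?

Every face is a square and each edge borders two faces, so 4F = 2·126, giving F = 63.
χ = V − E + F = 61 − 126 + 63 = -2.
For a closed orientable surface χ = 2 − 2g, so g = (2 − (-2))/2 = 2.

2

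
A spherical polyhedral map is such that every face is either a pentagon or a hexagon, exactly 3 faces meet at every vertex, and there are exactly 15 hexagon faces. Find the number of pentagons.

Let x be the number of pentagons; then F = 15 + x.
Edge–face incidences: 2E = 6·15 + 5·x = 90 + 5x.
Every vertex has degree 3, so 3V = 2E.
Euler: V − E + F = 2 ⇒ (2E)/3 − E + (15 + x) = 2.
Multiply by 6: 2·(2E) − 3·(2E) + 6·(15 + x) = 12, i.e. 90 + 6x − (90 + 5x) = 12.
Collecting terms: x = 12.
Then 2E = 90 + 5·12 = 150, so E = 75, V = 2E/3 = 50, F = 15 + 12 = 27.

12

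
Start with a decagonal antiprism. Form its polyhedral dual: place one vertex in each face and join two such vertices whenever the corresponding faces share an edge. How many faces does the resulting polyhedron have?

The base solid has V = 20, E = 40, F = 22.
The dual swaps V and F and preserves E: V′ = F = 22, E′ = E = 40, F′ = V = 20.

20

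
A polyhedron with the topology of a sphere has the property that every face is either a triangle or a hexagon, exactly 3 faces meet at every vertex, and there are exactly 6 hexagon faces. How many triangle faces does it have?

4

Let x be the number of triangles; then F = 6 + x.
Edge–face incidences: 2E = 6·6 + 3·x = 36 + 3x.
Every vertex has degree 3, so 3V = 2E.
Euler: V − E + F = 2 ⇒ (2E)/3 − E + (6 + x) = 2.
Multiply by 6: 2·(2E) − 3·(2E) + 6·(6 + x) = 12, i.e. 36 + 6x − (36 + 3x) = 12.
Collecting terms: 3x = 12, so x = 4.
Then 2E = 36 + 3·4 = 48, so E = 24, V = 2E/3 = 16, F = 6 + 4 = 10.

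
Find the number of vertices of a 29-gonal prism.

A prism on an n-gon has two n-gon bases and n rectangular sides: V = 2·29 = 58, E = 3·29 = 87, F = 29 + 2 = 31.

58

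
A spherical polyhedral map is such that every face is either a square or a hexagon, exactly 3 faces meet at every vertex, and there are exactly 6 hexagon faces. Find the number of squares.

6

Let x be the number of squares; then F = 6 + x.
Edge–face incidences: 2E = 6·6 + 4·x = 36 + 4x.
Every vertex has degree 3, so 3V = 2E.
Euler: V − E + F = 2 ⇒ (2E)/3 − E + (6 + x) = 2.
Multiply by 6: 2·(2E) − 3·(2E) + 6·(6 + x) = 12, i.e. 36 + 6x − (36 + 4x) = 12.
Collecting terms: 2x = 12, so x = 6.
Then 2E = 36 + 4·6 = 60, so E = 30, V = 2E/3 = 20, F = 6 + 6 = 12.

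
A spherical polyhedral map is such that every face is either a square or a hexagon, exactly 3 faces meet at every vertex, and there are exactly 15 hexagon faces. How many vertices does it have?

Let x be the number of squares; then F = 15 + x.
Edge–face incidences: 2E = 6·15 + 4·x = 90 + 4x.
Every vertex has degree 3, so 3V = 2E.
Euler: V − E + F = 2 ⇒ (2E)/3 − E + (15 + x) = 2.
Multiply by 6: 2·(2E) − 3·(2E) + 6·(15 + x) = 12, i.e. 90 + 6x − (90 + 4x) = 12.
Collecting terms: 2x = 12, so x = 6.
Then 2E = 90 + 4·6 = 114, so E = 57, V = 2E/3 = 38, F = 15 + 6 = 21.

38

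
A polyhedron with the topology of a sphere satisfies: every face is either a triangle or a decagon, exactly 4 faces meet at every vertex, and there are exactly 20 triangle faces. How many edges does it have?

Let x be the number of decagons; then F = 20 + x.
Edge–face incidences: 2E = 3·20 + 10·x = 60 + 10x.
Every vertex has degree 4, so 4V = 2E.
Euler: V − E + F = 2 ⇒ (2E)/4 − E + (20 + x) = 2.
Multiply by 8: 2·(2E) − 4·(2E) + 8·(20 + x) = 16, i.e. 160 + 8x − 2·(60 + 10x) = 16.
Collecting terms: −12x + 40 = 16, so −12x = −24, so x = 2.
Then 2E = 60 + 10·2 = 80, so E = 40, V = 2E/4 = 20, F = 20 + 2 = 22.

40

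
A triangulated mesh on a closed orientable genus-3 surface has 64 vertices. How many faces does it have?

χ = 2 − 2·3 = -4, and every face is a triangle so 3F = 2E.
V − E + F = -4 with E = 3F/2 gives 64 − (3/2 − 1)·F = -4, so F = 136 and E = 204.

136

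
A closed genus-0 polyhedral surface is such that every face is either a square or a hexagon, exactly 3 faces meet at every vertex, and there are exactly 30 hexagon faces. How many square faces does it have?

Let x be the number of squares; then F = 30 + x.
Edge–face incidences: 2E = 6·30 + 4·x = 180 + 4x.
Every vertex has degree 3, so 3V = 2E.
Euler: V − E + F = 2 ⇒ (2E)/3 − E + (30 + x) = 2.
Multiply by 6: 2·(2E) − 3·(2E) + 6·(30 + x) = 12, i.e. 180 + 6x − (180 + 4x) = 12.
Collecting terms: 2x = 12, so x = 6.
Then 2E = 180 + 4·6 = 204, so E = 102, V = 2E/3 = 68, F = 30 + 6 = 36.

6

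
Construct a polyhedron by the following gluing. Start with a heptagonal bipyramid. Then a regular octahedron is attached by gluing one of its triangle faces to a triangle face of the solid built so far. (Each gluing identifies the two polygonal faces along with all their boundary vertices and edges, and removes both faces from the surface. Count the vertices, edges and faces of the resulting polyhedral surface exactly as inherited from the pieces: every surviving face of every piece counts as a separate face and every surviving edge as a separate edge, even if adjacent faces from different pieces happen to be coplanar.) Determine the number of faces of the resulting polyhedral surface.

20

A heptagonal bipyramid: V=9, E=21, F=14.
Attach a regular octahedron (V=6, E=12, F=8) along a 3-gon: merge 3 vertices and 3 edges, delete both glued faces → V=12, E=30, F=20.
Check: V − E + F = 12 − 30 + 20 = 2.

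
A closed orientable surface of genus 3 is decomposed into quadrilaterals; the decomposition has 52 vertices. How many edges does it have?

112

χ = 2 − 2·3 = -4, and every face is a square so 4F = 2E.
V − E + F = -4 with E = 4F/2 gives 52 − (4/2 − 1)·F = -4, so F = 56 and E = 112.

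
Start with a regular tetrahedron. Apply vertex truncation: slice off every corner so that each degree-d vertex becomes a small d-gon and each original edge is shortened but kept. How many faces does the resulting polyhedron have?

8

The base solid has V = 4, E = 6, F = 4.
Truncation replaces each original edge-end by a new vertex, so V′ = 2E = 12.
Each original edge survives, and each old vertex of degree d contributes d new edges; summing degrees gives Σd = 2E, so E′ = E + 2E = 3E = 18.
Each original face survives and each original vertex becomes one new face: F′ = F + V = 8.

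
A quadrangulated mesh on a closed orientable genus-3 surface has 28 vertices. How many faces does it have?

χ = 2 − 2·3 = -4, and every face is a square so 4F = 2E.
V − E + F = -4 with E = 4F/2 gives 28 − (4/2 − 1)·F = -4, so F = 32 and E = 64.

32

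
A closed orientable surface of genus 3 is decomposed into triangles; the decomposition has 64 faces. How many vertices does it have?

χ = 2 − 2·3 = -4, and every face is a triangle so 3F = 2E.
E = 3·64/2 = 96. Then V = -4 + E − F = -4 + 96 − 64 = 28.

28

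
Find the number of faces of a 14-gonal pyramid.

15

A pyramid on an n-gon base has one n-gon and n triangles: V = 14 + 1 = 15, E = 2·14 = 28, F = 14 + 1 = 15.
Check: V − E + F = 15 − 28 + 15 = 2.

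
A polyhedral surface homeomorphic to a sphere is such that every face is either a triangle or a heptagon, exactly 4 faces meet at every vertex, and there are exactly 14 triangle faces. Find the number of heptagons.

2

Let x be the number of heptagons; then F = 14 + x.
Edge–face incidences: 2E = 3·14 + 7·x = 42 + 7x.
Every vertex has degree 4, so 4V = 2E.
Euler: V − E + F = 2 ⇒ (2E)/4 − E + (14 + x) = 2.
Multiply by 8: 2·(2E) − 4·(2E) + 8·(14 + x) = 16, i.e. 112 + 8x − 2·(42 + 7x) = 16.
Collecting terms: −6x + 28 = 16, so −6x = −12, so x = 2.
Then 2E = 42 + 7·2 = 56, so E = 28, V = 2E/4 = 14, F = 14 + 2 = 16.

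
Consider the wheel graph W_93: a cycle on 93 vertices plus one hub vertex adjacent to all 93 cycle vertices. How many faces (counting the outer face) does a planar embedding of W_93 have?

94

W_93 has V = 93 + 1 = 94 vertices and E = 2·93 = 186 edges.
By Euler's formula F = 2 − V + E = 2 − 94 + 186 = 94.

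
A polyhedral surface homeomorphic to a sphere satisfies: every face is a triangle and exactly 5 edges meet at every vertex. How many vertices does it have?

Each face has 3 edges and each edge borders two faces, so 2E = 3F.
Each vertex has degree 5, so 5V = 2E and hence V = 3F/5.
Euler: V − E + F = 2 ⇒ (3F/5) − (3F/2) + F = 2.
Multiply by 10: (6 − 15 + 10)F = 20, i.e. 1F = 20.
So F = 20, E = 3·20/2 = 30, V = 3·20/5 = 12.

12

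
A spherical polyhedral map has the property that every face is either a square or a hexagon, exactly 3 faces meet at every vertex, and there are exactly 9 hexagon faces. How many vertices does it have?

Let x be the number of squares; then F = 9 + x.
Edge–face incidences: 2E = 6·9 + 4·x = 54 + 4x.
Every vertex has degree 3, so 3V = 2E.
Euler: V − E + F = 2 ⇒ (2E)/3 − E + (9 + x) = 2.
Multiply by 6: 2·(2E) − 3·(2E) + 6·(9 + x) = 12, i.e. 54 + 6x − (54 + 4x) = 12.
Collecting terms: 2x = 12, so x = 6.
Then 2E = 54 + 4·6 = 78, so E = 39, V = 2E/3 = 26, F = 9 + 6 = 15.

26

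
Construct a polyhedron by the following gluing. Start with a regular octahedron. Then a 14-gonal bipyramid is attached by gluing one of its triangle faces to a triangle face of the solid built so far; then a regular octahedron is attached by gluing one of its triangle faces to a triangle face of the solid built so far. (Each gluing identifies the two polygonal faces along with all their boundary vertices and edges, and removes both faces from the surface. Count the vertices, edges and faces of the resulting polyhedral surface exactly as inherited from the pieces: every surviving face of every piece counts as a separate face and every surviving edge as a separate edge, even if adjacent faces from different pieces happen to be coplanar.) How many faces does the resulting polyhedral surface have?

A regular octahedron: V=6, E=12, F=8.
Attach a 14-gonal bipyramid (V=16, E=42, F=28) along a 3-gon: merge 3 vertices and 3 edges, delete both glued faces → V=19, E=51, F=34.
Attach a regular octahedron (V=6, E=12, F=8) along a 3-gon: merge 3 vertices and 3 edges, delete both glued faces → V=22, E=60, F=40.
Check: V − E + F = 22 − 60 + 40 = 2.

40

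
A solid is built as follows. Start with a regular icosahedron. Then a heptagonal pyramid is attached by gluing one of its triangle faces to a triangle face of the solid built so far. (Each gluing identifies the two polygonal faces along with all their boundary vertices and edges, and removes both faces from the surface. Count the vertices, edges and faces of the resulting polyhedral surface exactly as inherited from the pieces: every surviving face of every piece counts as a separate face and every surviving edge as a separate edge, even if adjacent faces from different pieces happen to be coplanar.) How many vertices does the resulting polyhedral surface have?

A regular icosahedron: V=12, E=30, F=20.
Attach a heptagonal pyramid (V=8, E=14, F=8) along a 3-gon: merge 3 vertices and 3 edges, delete both glued faces → V=17, E=41, F=26.
Check: V − E + F = 17 − 41 + 26 = 2.

17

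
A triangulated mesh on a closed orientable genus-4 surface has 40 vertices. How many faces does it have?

χ = 2 − 2·4 = -6, and every face is a triangle so 3F = 2E.
V − E + F = -6 with E = 3F/2 gives 40 − (3/2 − 1)·F = -6, so F = 92 and E = 138.

92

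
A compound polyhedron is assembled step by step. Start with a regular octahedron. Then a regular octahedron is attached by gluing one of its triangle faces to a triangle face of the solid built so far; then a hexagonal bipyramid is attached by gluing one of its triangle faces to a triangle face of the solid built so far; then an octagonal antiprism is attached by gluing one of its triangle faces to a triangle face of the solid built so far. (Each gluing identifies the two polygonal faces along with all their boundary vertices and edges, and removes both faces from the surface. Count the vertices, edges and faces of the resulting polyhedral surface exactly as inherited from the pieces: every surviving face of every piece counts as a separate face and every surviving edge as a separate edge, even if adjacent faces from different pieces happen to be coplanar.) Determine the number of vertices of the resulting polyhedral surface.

27

A regular octahedron: V=6, E=12, F=8.
Attach a regular octahedron (V=6, E=12, F=8) along a 3-gon: merge 3 vertices and 3 edges, delete both glued faces → V=9, E=21, F=14.
Attach a hexagonal bipyramid (V=8, E=18, F=12) along a 3-gon: merge 3 vertices and 3 edges, delete both glued faces → V=14, E=36, F=24.
Attach an octagonal antiprism (V=16, E=32, F=18) along a 3-gon: merge 3 vertices and 3 edges, delete both glued faces → V=27, E=65, F=40.
Check: V − E + F = 27 − 65 + 40 = 2.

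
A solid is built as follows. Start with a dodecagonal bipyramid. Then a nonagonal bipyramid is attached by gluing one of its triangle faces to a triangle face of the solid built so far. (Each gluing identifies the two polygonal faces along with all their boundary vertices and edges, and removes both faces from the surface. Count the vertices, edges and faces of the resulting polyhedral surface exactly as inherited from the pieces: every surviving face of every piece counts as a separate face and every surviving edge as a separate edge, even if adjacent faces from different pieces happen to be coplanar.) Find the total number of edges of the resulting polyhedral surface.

A dodecagonal bipyramid: V=14, E=36, F=24.
Attach a nonagonal bipyramid (V=11, E=27, F=18) along a 3-gon: merge 3 vertices and 3 edges, delete both glued faces → V=22, E=60, F=40.
Check: V − E + F = 22 − 60 + 40 = 2.

60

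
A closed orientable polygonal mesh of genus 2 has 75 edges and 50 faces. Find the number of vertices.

For a closed orientable surface of genus 2, χ = 2 − 2·2 = -2.
V = -2 + E − F = -2 + 75 − 50 = 23.

23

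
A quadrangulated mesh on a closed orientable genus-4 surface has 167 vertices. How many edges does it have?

346

χ = 2 − 2·4 = -6, and every face is a square so 4F = 2E.
V − E + F = -6 with E = 4F/2 gives 167 − (4/2 − 1)·F = -6, so F = 173 and E = 346.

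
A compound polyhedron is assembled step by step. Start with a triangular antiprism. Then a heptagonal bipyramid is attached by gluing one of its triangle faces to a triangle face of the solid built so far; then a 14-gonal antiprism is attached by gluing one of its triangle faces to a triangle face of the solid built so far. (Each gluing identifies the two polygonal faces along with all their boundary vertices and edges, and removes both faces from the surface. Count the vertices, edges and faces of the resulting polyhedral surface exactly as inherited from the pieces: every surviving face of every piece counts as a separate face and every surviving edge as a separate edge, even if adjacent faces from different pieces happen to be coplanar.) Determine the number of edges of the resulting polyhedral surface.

83

A triangular antiprism: V=6, E=12, F=8.
Attach a heptagonal bipyramid (V=9, E=21, F=14) along a 3-gon: merge 3 vertices and 3 edges, delete both glued faces → V=12, E=30, F=20.
Attach a 14-gonal antiprism (V=28, E=56, F=30) along a 3-gon: merge 3 vertices and 3 edges, delete both glued faces → V=37, E=83, F=48.
Check: V − E + F = 37 − 83 + 48 = 2.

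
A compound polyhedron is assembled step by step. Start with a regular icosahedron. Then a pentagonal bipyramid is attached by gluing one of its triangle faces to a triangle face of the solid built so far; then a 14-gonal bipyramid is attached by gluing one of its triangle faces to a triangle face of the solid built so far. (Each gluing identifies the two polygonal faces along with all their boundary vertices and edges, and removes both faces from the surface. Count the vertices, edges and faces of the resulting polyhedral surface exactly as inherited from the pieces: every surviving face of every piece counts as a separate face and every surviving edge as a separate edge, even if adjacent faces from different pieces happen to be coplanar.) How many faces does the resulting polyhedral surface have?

A regular icosahedron: V=12, E=30, F=20.
Attach a pentagonal bipyramid (V=7, E=15, F=10) along a 3-gon: merge 3 vertices and 3 edges, delete both glued faces → V=16, E=42, F=28.
Attach a 14-gonal bipyramid (V=16, E=42, F=28) along a 3-gon: merge 3 vertices and 3 edges, delete both glued faces → V=29, E=81, F=54.
Check: V − E + F = 29 − 81 + 54 = 2.

54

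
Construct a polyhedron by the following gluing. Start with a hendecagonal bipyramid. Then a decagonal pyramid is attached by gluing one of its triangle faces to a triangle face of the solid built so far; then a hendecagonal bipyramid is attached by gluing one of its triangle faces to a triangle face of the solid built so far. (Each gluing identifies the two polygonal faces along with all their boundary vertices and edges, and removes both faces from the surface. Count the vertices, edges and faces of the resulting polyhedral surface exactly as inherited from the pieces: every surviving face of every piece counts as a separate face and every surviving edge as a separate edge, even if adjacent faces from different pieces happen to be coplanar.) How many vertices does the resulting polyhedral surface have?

31

A hendecagonal bipyramid: V=13, E=33, F=22.
Attach a decagonal pyramid (V=11, E=20, F=11) along a 3-gon: merge 3 vertices and 3 edges, delete both glued faces → V=21, E=50, F=31.
Attach a hendecagonal bipyramid (V=13, E=33, F=22) along a 3-gon: merge 3 vertices and 3 edges, delete both glued faces → V=31, E=80, F=51.
Check: V − E + F = 31 − 80 + 51 = 2.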